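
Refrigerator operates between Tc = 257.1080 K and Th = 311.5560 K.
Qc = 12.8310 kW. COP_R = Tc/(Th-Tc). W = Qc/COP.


COP = 257.1080 / 54.4480 = 4.7221
W = 12.8310 / 4.7221 = 2.7172 kW

COP = 4.7221, W = 2.7172 kW


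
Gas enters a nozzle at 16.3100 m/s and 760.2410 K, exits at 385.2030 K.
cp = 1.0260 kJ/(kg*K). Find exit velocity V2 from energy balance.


dT = 375.0380 K
2*cp*1000*dT = 769577.9760
V1^2 = 266.0161
V2 = sqrt(769843.9921) = 877.4075 m/s

877.4075 m/s


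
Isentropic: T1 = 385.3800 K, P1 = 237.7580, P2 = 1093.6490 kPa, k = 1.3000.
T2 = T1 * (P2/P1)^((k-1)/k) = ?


(k-1)/k = 0.2308
(P2/P1)^exp = 1.4221
T2 = 385.3800 * 1.4221 = 548.0622 K

548.0622 K


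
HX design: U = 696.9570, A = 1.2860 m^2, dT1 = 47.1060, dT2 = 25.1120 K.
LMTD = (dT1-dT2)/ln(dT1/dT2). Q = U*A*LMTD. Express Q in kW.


LMTD = 34.9636 K
Q = 696.9570 * 1.2860 * 34.9636 = 31337.3925 W = 31.3374 kW

31.3374 kW


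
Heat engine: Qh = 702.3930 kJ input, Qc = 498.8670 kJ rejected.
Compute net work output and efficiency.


W = 702.3930 - 498.8670 = 203.5260 kJ
eta = 203.5260 / 702.3930 = 0.2898 = 28.9761%

W = 203.5260 kJ, eta = 28.9761%


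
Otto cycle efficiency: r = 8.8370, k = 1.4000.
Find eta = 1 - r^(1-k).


r^(k-1) = 2.3907
eta = 1 - 1/2.3907 = 0.5817 = 58.1709%

58.1709%


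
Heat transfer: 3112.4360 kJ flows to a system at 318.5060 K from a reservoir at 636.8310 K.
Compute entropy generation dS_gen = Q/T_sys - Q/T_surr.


dS_sys = 3112.4360/318.5060 = 9.7720 kJ/K
dS_surr = -3112.4360/636.8310 = -4.8874 kJ/K
dS_gen = 9.7720 - 4.8874 = 4.8846 kJ/K (irreversible)

dS_gen = 4.8846 kJ/K, irreversible


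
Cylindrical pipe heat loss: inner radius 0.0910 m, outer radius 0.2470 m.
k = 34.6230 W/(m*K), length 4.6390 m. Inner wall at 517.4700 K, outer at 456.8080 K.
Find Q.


dT = 60.6620 K
ln(ro/ri) = 0.9985
Q = 2*pi*34.6230*4.6390*60.6620 / 0.9985 = 61309.1158 W

61309.1158 W


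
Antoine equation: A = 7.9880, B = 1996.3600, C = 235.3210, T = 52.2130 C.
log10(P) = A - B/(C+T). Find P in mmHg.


C+T = 287.5340
B/(C+T) = 6.9430
log10(P) = 7.9880 - 6.9430 = 1.0450
P = 10^1.0450 = 11.0907 mmHg

11.0907 mmHg


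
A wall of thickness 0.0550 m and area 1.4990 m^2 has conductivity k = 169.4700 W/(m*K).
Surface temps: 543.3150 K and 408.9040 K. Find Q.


dT = 134.4110 K
Q = 169.4700 * 1.4990 * 134.4110 / 0.0550 = 620821.2659 W

620821.2659 W


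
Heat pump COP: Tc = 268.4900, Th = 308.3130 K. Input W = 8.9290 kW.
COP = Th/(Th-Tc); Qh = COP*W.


COP = 308.3130 / 39.8230 = 7.7421
Qh = 7.7421 * 8.9290 = 69.1291 kW

COP = 7.7421, Qh = 69.1291 kW


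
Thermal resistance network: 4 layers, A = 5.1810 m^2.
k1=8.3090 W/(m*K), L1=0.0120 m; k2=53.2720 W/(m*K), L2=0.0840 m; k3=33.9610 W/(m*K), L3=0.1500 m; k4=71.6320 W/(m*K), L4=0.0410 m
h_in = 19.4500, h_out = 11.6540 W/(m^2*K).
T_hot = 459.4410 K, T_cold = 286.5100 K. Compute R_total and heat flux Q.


R_conv_in = 1/(19.4500*5.1810) = 0.0099
R_1 = 0.0120/(8.3090*5.1810) = 0.0003
R_2 = 0.0840/(53.2720*5.1810) = 0.0003
R_3 = 0.1500/(33.9610*5.1810) = 0.0009
R_4 = 0.0410/(71.6320*5.1810) = 0.0001
R_conv_out = 1/(11.6540*5.1810) = 0.0166
R_total = 0.0280 K/W
Q = 172.9310 / 0.0280 = 6169.1515 W

R_total = 0.0280 K/W, Q = 6169.1515 W


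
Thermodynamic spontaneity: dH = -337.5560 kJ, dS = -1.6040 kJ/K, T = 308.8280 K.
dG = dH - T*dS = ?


T*dS = 308.8280 * -1.6040 = -495.3601 kJ
dG = -337.5560 + 495.3601 = 157.8041 kJ (non-spontaneous)

dG = 157.8041 kJ, non-spontaneous


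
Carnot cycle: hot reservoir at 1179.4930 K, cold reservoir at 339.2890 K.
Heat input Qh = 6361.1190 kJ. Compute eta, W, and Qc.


eta = 1 - 339.2890/1179.4930 = 0.7123
W = 0.7123 * 6361.1190 = 4531.3008 kJ
Qc = 6361.1190 - 4531.3008 = 1829.8182 kJ

eta = 71.2343%, W = 4531.3008 kJ, Qc = 1829.8182 kJ


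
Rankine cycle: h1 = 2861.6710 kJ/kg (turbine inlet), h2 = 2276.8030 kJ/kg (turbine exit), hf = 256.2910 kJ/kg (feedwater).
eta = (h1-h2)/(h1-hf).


W = 584.8680 kJ/kg
Q_in = 2605.3800 kJ/kg
eta = 0.2245 = 22.4485%

eta = 22.4485%


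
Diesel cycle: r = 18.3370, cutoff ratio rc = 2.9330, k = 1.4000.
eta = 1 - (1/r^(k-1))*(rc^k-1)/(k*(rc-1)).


r^(k-1) = 3.2013
rc^k = 4.5106
eta = 0.5948 = 59.4778%

59.4778%


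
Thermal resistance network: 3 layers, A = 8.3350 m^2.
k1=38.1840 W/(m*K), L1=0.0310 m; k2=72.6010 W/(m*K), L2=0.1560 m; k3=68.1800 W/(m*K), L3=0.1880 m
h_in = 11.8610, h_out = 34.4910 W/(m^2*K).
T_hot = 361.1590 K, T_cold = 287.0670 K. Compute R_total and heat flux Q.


R_conv_in = 1/(11.8610*8.3350) = 0.0101
R_1 = 0.0310/(38.1840*8.3350) = 9.7404e-05
R_2 = 0.1560/(72.6010*8.3350) = 0.0003
R_3 = 0.1880/(68.1800*8.3350) = 0.0003
R_conv_out = 1/(34.4910*8.3350) = 0.0035
R_total = 0.0143 K/W
Q = 74.0920 / 0.0143 = 5188.6379 W

R_total = 0.0143 K/W, Q = 5188.6379 W


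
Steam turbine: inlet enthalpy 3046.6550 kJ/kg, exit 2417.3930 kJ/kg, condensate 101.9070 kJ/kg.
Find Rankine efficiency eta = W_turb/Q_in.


W = 629.2620 kJ/kg
Q_in = 2944.7480 kJ/kg
eta = 0.2137 = 21.3690%

eta = 21.3690%


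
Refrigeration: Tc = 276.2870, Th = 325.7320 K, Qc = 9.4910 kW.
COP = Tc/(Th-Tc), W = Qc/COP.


COP = 276.2870 / 49.4450 = 5.5878
W = 9.4910 / 5.5878 = 1.6985 kW

COP = 5.5878, W = 1.6985 kW


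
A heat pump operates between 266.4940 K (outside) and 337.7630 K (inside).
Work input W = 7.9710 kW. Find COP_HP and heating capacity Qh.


COP = 337.7630 / 71.2690 = 4.7393
Qh = 4.7393 * 7.9710 = 37.7767 kW

COP = 4.7393, Qh = 37.7767 kW


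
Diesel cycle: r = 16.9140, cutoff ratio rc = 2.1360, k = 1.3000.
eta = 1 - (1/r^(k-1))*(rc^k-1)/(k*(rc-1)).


r^(k-1) = 2.3360
rc^k = 2.6821
eta = 0.5124 = 51.2396%

51.2396%


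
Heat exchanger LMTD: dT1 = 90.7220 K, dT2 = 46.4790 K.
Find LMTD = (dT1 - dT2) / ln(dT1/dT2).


dT1/dT2 = 1.9519
ln(dT1/dT2) = 0.6688
LMTD = 44.2430 / 0.6688 = 66.1529 K

66.1529 K


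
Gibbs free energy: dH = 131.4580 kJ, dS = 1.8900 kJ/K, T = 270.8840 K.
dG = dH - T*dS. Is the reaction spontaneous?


T*dS = 270.8840 * 1.8900 = 511.9708 kJ
dG = 131.4580 - 511.9708 = -380.5128 kJ (spontaneous)

dG = -380.5128 kJ, spontaneous


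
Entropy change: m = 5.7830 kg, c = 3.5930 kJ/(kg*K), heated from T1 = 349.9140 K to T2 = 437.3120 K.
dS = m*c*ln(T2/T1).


T2/T1 = 1.2498
ln(T2/T1) = 0.2230
dS = 5.7830 * 3.5930 * 0.2230 = 4.6327 kJ/K

4.6327 kJ/K


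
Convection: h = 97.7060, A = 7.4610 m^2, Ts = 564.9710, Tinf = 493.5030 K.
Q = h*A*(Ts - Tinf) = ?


dT = 71.4680 K
Q = 97.7060 * 7.4610 * 71.4680 = 52099.0618 W

52099.0618 W


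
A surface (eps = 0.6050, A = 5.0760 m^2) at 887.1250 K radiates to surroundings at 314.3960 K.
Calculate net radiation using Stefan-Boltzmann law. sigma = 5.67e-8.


T^4 = 6.1935e+11
Tsurr^4 = 9.7703e+09
Q = 0.6050 * 5.67e-8 * 5.0760 * 6.0958e+11 = 106143.5776 W

106143.5776 W


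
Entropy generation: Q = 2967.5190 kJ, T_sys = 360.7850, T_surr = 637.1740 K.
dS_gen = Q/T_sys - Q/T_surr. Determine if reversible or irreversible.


dS_sys = 2967.5190/360.7850 = 8.2252 kJ/K
dS_surr = -2967.5190/637.1740 = -4.6573 kJ/K
dS_gen = 8.2252 - 4.6573 = 3.5679 kJ/K (irreversible)

dS_gen = 3.5679 kJ/K, irreversible


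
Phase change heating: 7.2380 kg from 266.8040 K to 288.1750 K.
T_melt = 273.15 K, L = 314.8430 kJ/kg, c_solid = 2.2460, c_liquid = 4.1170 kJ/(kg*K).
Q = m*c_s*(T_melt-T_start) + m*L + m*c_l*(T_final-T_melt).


Q1 (sensible, solid) = 7.2380 * 2.2460 * 6.3460 = 103.1641 kJ
Q2 (latent) = 7.2380 * 314.8430 = 2278.8336 kJ
Q3 (sensible, liquid) = 7.2380 * 4.1170 * 15.0250 = 447.7277 kJ
Q_total = 2829.7253 kJ

2829.7253 kJ


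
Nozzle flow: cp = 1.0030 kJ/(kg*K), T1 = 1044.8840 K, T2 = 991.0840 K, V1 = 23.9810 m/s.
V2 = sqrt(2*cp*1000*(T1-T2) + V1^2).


dT = 53.8000 K
2*cp*1000*dT = 107922.8000
V1^2 = 575.0884
V2 = sqrt(108497.8884) = 329.3902 m/s

329.3902 m/s


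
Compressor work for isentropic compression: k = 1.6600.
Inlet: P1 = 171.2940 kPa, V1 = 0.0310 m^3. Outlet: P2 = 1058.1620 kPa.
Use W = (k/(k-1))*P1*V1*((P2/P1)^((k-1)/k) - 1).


(k-1)/k = 0.3976
(P2/P1)^exp = 2.0626
W = 2.5152 * 171.2940 * 0.0310 * (2.0626 - 1) = 14.1920 kJ

14.1920 kJ


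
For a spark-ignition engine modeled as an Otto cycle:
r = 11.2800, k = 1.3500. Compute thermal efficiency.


r^(k-1) = 2.3351
eta = 1 - 1/2.3351 = 0.5718 = 57.1755%

57.1755%


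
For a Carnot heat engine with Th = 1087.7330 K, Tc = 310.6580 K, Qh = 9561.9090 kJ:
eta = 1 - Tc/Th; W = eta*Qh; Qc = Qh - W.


eta = 1 - 310.6580/1087.7330 = 0.7144
W = 0.7144 * 9561.9090 = 6831.0150 kJ
Qc = 9561.9090 - 6831.0150 = 2730.8940 kJ

eta = 71.4399%, W = 6831.0150 kJ, Qc = 2730.8940 kJ


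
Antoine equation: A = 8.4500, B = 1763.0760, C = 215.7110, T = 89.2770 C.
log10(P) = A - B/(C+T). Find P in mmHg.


C+T = 304.9880
B/(C+T) = 5.7808
log10(P) = 8.4500 - 5.7808 = 2.6692
P = 10^2.6692 = 466.8695 mmHg

466.8695 mmHg


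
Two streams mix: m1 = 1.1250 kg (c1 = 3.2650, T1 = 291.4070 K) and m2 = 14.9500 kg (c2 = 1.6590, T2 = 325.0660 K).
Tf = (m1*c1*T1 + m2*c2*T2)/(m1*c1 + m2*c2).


num = 9132.6775
den = 28.4752
Tf = 320.7242 K

320.7242 K


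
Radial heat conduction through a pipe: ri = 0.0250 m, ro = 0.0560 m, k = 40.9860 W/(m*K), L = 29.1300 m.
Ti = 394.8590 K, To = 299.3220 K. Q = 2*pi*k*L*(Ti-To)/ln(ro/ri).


dT = 95.5370 K
ln(ro/ri) = 0.8065
Q = 2*pi*40.9860*29.1300*95.5370 / 0.8065 = 888660.9834 W

888660.9834 W


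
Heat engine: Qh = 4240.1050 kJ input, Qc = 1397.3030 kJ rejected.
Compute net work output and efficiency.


W = 4240.1050 - 1397.3030 = 2842.8020 kJ
eta = 2842.8020 / 4240.1050 = 0.6705 = 67.0456%

W = 2842.8020 kJ, eta = 67.0456%


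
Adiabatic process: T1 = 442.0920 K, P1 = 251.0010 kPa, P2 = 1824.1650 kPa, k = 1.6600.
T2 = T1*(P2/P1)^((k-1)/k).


(k-1)/k = 0.3976
(P2/P1)^exp = 2.2003
T2 = 442.0920 * 2.2003 = 972.7304 K

972.7304 K


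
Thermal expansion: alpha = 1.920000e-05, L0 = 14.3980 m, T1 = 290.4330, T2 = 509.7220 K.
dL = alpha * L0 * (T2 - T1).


dT = 219.2890 K
dL = 1.920000e-05 * 14.3980 * 219.2890 = 0.060621 m
L_final = 14.458621 m

dL = 0.060621 m


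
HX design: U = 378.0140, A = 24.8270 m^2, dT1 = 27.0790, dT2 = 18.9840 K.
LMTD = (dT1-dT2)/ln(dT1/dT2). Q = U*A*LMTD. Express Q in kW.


LMTD = 22.7924 K
Q = 378.0140 * 24.8270 * 22.7924 = 213905.7644 W = 213.9058 kW

213.9058 kW


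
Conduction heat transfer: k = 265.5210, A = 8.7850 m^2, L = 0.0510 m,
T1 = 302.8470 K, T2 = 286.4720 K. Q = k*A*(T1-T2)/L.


dT = 16.3750 K
Q = 265.5210 * 8.7850 * 16.3750 / 0.0510 = 748948.1864 W

748948.1864 W


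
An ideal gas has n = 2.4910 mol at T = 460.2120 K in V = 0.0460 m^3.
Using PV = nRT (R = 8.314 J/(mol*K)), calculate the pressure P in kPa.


P = nRT/V = 2.4910 * 8.314 * 460.2120 / 0.0460
= 9531.0706 / 0.0460 = 207197.1869 Pa = 207.1972 kPa

207.1972 kPa


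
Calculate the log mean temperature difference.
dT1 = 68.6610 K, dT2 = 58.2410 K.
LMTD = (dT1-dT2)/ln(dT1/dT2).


dT1/dT2 = 1.1789
ln(dT1/dT2) = 0.1646
LMTD = 10.4200 / 0.1646 = 63.3081 K

63.3081 K


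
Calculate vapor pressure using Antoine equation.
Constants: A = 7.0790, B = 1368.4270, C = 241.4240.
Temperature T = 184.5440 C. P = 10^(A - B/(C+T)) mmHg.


C+T = 425.9680
B/(C+T) = 3.2125
log10(P) = 7.0790 - 3.2125 = 3.8665
P = 10^3.8665 = 7353.4092 mmHg

7353.4092 mmHg


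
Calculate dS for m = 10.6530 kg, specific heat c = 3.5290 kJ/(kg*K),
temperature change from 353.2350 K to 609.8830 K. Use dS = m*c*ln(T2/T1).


T2/T1 = 1.7266
ln(T2/T1) = 0.5461
dS = 10.6530 * 3.5290 * 0.5461 = 20.5316 kJ/K

20.5316 kJ/K


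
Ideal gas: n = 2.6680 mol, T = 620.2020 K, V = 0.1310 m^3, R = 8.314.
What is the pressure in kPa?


P = nRT/V = 2.6680 * 8.314 * 620.2020 / 0.1310
= 13757.1670 / 0.1310 = 105016.5416 Pa = 105.0165 kPa

105.0165 kPa


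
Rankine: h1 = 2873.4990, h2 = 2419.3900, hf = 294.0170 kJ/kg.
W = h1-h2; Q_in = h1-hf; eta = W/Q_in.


W = 454.1090 kJ/kg
Q_in = 2579.4820 kJ/kg
eta = 0.1760 = 17.6047%

eta = 17.6047%


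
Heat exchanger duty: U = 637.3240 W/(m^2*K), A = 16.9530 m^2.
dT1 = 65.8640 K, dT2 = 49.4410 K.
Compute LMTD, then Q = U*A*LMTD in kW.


LMTD = 57.2605 K
Q = 637.3240 * 16.9530 * 57.2605 = 618674.2704 W = 618.6743 kW

618.6743 kW


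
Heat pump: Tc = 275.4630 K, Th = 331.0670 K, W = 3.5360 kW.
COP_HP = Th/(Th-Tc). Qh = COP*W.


COP = 331.0670 / 55.6040 = 5.9540
Qh = 5.9540 * 3.5360 = 21.0534 kW

COP = 5.9540, Qh = 21.0534 kW


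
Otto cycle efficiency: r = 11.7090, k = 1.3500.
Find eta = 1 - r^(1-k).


r^(k-1) = 2.3658
eta = 1 - 1/2.3658 = 0.5773 = 57.7314%

57.7314%


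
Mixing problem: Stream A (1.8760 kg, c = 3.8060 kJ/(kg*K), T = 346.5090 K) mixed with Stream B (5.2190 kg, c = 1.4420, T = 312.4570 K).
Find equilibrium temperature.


num = 4825.5819
den = 14.6659
Tf = 329.0352 K

329.0352 K


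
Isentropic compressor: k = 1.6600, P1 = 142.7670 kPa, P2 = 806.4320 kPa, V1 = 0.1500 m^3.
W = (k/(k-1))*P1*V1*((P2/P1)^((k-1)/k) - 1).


(k-1)/k = 0.3976
(P2/P1)^exp = 1.9905
W = 2.5152 * 142.7670 * 0.1500 * (1.9905 - 1) = 53.3509 kJ

53.3509 kJ


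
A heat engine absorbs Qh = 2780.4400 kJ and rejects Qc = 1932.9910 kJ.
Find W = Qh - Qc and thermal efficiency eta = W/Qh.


W = 2780.4400 - 1932.9910 = 847.4490 kJ
eta = 847.4490 / 2780.4400 = 0.3048 = 30.4790%

W = 847.4490 kJ, eta = 30.4790%


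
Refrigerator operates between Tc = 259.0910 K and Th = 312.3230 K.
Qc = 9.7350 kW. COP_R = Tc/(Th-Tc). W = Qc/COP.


COP = 259.0910 / 53.2320 = 4.8672
W = 9.7350 / 4.8672 = 2.0001 kW

COP = 4.8672, W = 2.0001 kW


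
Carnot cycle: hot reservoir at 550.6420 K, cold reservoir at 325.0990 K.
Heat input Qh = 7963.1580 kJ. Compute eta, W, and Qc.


eta = 1 - 325.0990/550.6420 = 0.4096
W = 0.4096 * 7963.1580 = 3261.7100 kJ
Qc = 7963.1580 - 3261.7100 = 4701.4480 kJ

eta = 40.9600%, W = 3261.7100 kJ, Qc = 4701.4480 kJ


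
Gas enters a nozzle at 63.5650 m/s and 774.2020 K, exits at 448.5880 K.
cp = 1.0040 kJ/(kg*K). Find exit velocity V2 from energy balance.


dT = 325.6140 K
2*cp*1000*dT = 653832.9120
V1^2 = 4040.5092
V2 = sqrt(657873.4212) = 811.0940 m/s

811.0940 m/s


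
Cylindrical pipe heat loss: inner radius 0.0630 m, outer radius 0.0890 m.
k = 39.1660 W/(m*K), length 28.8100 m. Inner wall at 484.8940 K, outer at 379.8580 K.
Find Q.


dT = 105.0360 K
ln(ro/ri) = 0.3455
Q = 2*pi*39.1660*28.8100*105.0360 / 0.3455 = 2155362.9011 W

2155362.9011 W


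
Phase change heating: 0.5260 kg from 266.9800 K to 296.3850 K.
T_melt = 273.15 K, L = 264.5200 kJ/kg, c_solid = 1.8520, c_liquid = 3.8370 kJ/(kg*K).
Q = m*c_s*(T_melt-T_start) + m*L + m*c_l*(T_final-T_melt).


Q1 (sensible, solid) = 0.5260 * 1.8520 * 6.1700 = 6.0105 kJ
Q2 (latent) = 0.5260 * 264.5200 = 139.1375 kJ
Q3 (sensible, liquid) = 0.5260 * 3.8370 * 23.2350 = 46.8943 kJ
Q_total = 192.0424 kJ

192.0424 kJ


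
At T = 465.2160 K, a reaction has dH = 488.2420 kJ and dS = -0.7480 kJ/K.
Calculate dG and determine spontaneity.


T*dS = 465.2160 * -0.7480 = -347.9816 kJ
dG = 488.2420 + 347.9816 = 836.2236 kJ (non-spontaneous)

dG = 836.2236 kJ, non-spontaneous


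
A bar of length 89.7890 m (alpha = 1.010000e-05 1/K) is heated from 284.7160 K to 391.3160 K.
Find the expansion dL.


dT = 106.6000 K
dL = 1.010000e-05 * 89.7890 * 106.6000 = 0.096672 m
L_final = 89.885672 m

dL = 0.096672 m


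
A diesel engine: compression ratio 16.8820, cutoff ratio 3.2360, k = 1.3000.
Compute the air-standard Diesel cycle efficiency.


r^(k-1) = 2.3347
rc^k = 4.6027
eta = 0.4691 = 46.9135%

46.9135%


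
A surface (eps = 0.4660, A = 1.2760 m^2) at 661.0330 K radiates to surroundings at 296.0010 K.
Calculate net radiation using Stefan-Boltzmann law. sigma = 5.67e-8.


T^4 = 1.9094e+11
Tsurr^4 = 7.6767e+09
Q = 0.4660 * 5.67e-8 * 1.2760 * 1.8326e+11 = 6178.6087 W

6178.6087 W


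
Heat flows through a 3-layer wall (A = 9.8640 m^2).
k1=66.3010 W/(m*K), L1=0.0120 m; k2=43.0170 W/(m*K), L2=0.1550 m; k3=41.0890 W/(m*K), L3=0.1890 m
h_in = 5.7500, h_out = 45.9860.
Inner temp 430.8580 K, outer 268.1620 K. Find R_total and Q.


R_conv_in = 1/(5.7500*9.8640) = 0.0176
R_1 = 0.0120/(66.3010*9.8640) = 1.8349e-05
R_2 = 0.1550/(43.0170*9.8640) = 0.0004
R_3 = 0.1890/(41.0890*9.8640) = 0.0005
R_conv_out = 1/(45.9860*9.8640) = 0.0022
R_total = 0.0207 K/W
Q = 162.6960 / 0.0207 = 7865.1806 W

R_total = 0.0207 K/W, Q = 7865.1806 W


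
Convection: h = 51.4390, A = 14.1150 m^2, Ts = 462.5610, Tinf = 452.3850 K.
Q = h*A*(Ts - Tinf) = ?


dT = 10.1760 K
Q = 51.4390 * 14.1150 * 10.1760 = 7388.4017 W

7388.4017 W


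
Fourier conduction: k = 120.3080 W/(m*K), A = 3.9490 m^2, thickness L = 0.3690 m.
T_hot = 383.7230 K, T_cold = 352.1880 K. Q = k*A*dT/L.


dT = 31.5350 K
Q = 120.3080 * 3.9490 * 31.5350 / 0.3690 = 40602.0639 W

40602.0639 W


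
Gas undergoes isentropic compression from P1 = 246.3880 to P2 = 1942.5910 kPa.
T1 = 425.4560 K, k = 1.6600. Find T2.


(k-1)/k = 0.3976
(P2/P1)^exp = 2.2727
T2 = 425.4560 * 2.2727 = 966.9377 K

966.9377 K


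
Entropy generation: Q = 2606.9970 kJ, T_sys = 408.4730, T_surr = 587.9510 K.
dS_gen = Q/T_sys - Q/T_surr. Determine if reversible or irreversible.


dS_sys = 2606.9970/408.4730 = 6.3823 kJ/K
dS_surr = -2606.9970/587.9510 = -4.4340 kJ/K
dS_gen = 6.3823 - 4.4340 = 1.9483 kJ/K (irreversible)

dS_gen = 1.9483 kJ/K, irreversible


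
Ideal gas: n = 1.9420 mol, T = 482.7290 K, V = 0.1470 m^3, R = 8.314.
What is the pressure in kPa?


P = nRT/V = 1.9420 * 8.314 * 482.7290 / 0.1470
= 7794.0401 / 0.1470 = 53020.6809 Pa = 53.0207 kPa

53.0207 kPa


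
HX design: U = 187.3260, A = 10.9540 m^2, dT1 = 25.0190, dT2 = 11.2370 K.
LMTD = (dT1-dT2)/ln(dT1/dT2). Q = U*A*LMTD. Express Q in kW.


LMTD = 17.2184 K
Q = 187.3260 * 10.9540 * 17.2184 = 35331.5866 W = 35.3316 kW

35.3316 kW


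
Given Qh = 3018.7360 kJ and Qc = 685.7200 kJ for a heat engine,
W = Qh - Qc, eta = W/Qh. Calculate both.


W = 3018.7360 - 685.7200 = 2333.0160 kJ
eta = 2333.0160 / 3018.7360 = 0.7728 = 77.2845%

W = 2333.0160 kJ, eta = 77.2845%


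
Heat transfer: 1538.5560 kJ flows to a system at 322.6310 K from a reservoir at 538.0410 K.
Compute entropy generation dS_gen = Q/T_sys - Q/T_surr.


dS_sys = 1538.5560/322.6310 = 4.7688 kJ/K
dS_surr = -1538.5560/538.0410 = -2.8596 kJ/K
dS_gen = 4.7688 - 2.8596 = 1.9092 kJ/K (irreversible)

dS_gen = 1.9092 kJ/K, irreversible


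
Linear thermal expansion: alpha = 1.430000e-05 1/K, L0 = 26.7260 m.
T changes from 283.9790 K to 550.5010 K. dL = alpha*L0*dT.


dT = 266.5220 K
dL = 1.430000e-05 * 26.7260 * 266.5220 = 0.101860 m
L_final = 26.827860 m

dL = 0.101860 m


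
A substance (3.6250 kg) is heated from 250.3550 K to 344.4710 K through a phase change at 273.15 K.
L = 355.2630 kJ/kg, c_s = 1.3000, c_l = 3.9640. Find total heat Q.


Q1 (sensible, solid) = 3.6250 * 1.3000 * 22.7950 = 107.4214 kJ
Q2 (latent) = 3.6250 * 355.2630 = 1287.8284 kJ
Q3 (sensible, liquid) = 3.6250 * 3.9640 * 71.3210 = 1024.8471 kJ
Q_total = 2420.0969 kJ

2420.0969 kJ


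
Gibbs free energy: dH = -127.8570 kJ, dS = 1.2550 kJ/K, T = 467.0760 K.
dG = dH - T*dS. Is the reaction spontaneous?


T*dS = 467.0760 * 1.2550 = 586.1804 kJ
dG = -127.8570 - 586.1804 = -714.0374 kJ (spontaneous)

dG = -714.0374 kJ, spontaneous


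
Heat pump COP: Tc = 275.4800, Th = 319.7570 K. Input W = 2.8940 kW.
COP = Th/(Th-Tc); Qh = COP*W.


COP = 319.7570 / 44.2770 = 7.2217
Qh = 7.2217 * 2.8940 = 20.8997 kW

COP = 7.2217, Qh = 20.8997 kW


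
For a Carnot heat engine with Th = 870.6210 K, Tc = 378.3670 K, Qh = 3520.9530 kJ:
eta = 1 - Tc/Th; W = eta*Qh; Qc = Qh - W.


eta = 1 - 378.3670/870.6210 = 0.5654
W = 0.5654 * 3520.9530 = 1990.7666 kJ
Qc = 3520.9530 - 1990.7666 = 1530.1864 kJ

eta = 56.5406%, W = 1990.7666 kJ, Qc = 1530.1864 kJ


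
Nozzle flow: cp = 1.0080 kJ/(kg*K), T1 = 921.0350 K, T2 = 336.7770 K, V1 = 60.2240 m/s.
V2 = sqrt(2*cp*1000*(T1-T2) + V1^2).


dT = 584.2580 K
2*cp*1000*dT = 1177864.1280
V1^2 = 3626.9302
V2 = sqrt(1181491.0582) = 1086.9641 m/s

1086.9641 m/s


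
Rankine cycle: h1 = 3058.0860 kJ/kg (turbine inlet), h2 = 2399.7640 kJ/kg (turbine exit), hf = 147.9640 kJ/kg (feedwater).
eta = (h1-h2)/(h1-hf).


W = 658.3220 kJ/kg
Q_in = 2910.1220 kJ/kg
eta = 0.2262 = 22.6218%

eta = 22.6218%


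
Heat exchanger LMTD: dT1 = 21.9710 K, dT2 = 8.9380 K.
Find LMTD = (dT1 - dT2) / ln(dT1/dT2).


dT1/dT2 = 2.4582
ln(dT1/dT2) = 0.8994
LMTD = 13.0330 / 0.8994 = 14.4906 K

14.4906 K


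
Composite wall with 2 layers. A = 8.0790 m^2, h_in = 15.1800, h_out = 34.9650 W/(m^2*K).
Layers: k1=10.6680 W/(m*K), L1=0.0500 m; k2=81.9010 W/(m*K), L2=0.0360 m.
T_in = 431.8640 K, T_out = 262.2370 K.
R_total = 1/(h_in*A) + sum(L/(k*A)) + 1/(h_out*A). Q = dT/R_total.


R_conv_in = 1/(15.1800*8.0790) = 0.0082
R_1 = 0.0500/(10.6680*8.0790) = 0.0006
R_2 = 0.0360/(81.9010*8.0790) = 5.4407e-05
R_conv_out = 1/(34.9650*8.0790) = 0.0035
R_total = 0.0123 K/W
Q = 169.6270 / 0.0123 = 13758.8360 W

R_total = 0.0123 K/W, Q = 13758.8360 W


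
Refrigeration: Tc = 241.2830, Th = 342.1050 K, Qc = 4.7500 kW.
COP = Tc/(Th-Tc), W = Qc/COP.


COP = 241.2830 / 100.8220 = 2.3932
W = 4.7500 / 2.3932 = 1.9848 kW

COP = 2.3932, W = 1.9848 kW


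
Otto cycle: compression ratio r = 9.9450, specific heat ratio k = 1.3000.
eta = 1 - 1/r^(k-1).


r^(k-1) = 1.9920
eta = 1 - 1/1.9920 = 0.4980 = 49.7983%

49.7983%


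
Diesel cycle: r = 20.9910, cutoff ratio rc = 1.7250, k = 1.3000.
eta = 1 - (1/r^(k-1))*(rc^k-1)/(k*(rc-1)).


r^(k-1) = 2.4924
rc^k = 2.0315
eta = 0.5609 = 56.0867%

56.0867%


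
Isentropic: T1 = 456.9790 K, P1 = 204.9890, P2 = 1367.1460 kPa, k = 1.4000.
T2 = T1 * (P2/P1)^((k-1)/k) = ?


(k-1)/k = 0.2857
(P2/P1)^exp = 1.7197
T2 = 456.9790 * 1.7197 = 785.8667 K

785.8667 K


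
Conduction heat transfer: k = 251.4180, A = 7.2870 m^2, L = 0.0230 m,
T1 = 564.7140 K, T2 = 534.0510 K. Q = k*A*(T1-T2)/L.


dT = 30.6630 K
Q = 251.4180 * 7.2870 * 30.6630 / 0.0230 = 2442485.2168 W

2442485.2168 W


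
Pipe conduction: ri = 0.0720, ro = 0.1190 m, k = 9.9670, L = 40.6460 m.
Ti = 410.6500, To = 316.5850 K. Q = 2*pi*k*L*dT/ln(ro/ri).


dT = 94.0650 K
ln(ro/ri) = 0.5025
Q = 2*pi*9.9670*40.6460*94.0650 / 0.5025 = 476530.7988 W

476530.7988 W


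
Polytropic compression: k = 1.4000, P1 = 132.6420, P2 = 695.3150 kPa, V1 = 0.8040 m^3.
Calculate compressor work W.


(k-1)/k = 0.2857
(P2/P1)^exp = 1.6054
W = 3.5000 * 132.6420 * 0.8040 * (1.6054 - 1) = 225.9522 kJ

225.9522 kJ


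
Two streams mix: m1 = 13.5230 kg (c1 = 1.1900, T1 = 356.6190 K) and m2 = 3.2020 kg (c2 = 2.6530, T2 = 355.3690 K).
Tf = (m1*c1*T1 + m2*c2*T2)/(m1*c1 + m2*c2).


num = 8757.6711
den = 24.5873
Tf = 356.1871 K

356.1871 K


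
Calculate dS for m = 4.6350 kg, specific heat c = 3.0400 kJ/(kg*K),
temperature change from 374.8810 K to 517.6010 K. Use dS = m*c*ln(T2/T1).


T2/T1 = 1.3807
ln(T2/T1) = 0.3226
dS = 4.6350 * 3.0400 * 0.3226 = 4.5455 kJ/K

4.5455 kJ/K


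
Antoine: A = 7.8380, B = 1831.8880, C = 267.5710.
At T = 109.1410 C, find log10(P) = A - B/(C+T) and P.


C+T = 376.7120
B/(C+T) = 4.8628
log10(P) = 7.8380 - 4.8628 = 2.9752
P = 10^2.9752 = 944.4213 mmHg

944.4213 mmHg


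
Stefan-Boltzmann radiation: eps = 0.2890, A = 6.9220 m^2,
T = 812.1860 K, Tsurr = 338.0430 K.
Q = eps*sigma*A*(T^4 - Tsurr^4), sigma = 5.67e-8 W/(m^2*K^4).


T^4 = 4.3513e+11
Tsurr^4 = 1.3058e+10
Q = 0.2890 * 5.67e-8 * 6.9220 * 4.2207e+11 = 47874.2250 W

47874.2250 W


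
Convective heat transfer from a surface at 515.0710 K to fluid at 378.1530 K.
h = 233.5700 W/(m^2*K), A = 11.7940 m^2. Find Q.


dT = 136.9180 K
Q = 233.5700 * 11.7940 * 136.9180 = 377171.3800 W

377171.3800 W


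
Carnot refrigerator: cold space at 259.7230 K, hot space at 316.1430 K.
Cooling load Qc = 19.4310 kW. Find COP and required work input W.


COP = 259.7230 / 56.4200 = 4.6034
W = 19.4310 / 4.6034 = 4.2210 kW

COP = 4.6034, W = 4.2210 kW


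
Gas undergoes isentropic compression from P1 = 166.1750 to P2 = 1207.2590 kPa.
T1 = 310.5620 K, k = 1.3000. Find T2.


(k-1)/k = 0.2308
(P2/P1)^exp = 1.5803
T2 = 310.5620 * 1.5803 = 490.7890 K

490.7890 K


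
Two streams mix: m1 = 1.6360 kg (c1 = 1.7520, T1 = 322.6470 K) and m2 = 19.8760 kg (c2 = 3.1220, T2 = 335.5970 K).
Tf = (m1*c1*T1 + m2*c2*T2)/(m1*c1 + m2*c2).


num = 21749.5517
den = 64.9191
Tf = 335.0252 K

335.0252 K


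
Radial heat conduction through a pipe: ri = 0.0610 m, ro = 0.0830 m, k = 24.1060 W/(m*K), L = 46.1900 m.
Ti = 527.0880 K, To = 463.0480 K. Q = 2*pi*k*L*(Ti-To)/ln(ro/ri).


dT = 64.0400 K
ln(ro/ri) = 0.3080
Q = 2*pi*24.1060*46.1900*64.0400 / 0.3080 = 1454790.5964 W

1454790.5964 W


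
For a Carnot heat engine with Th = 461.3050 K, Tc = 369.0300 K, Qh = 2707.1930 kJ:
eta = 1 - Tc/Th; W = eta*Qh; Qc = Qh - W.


eta = 1 - 369.0300/461.3050 = 0.2000
W = 0.2000 * 2707.1930 = 541.5208 kJ
Qc = 2707.1930 - 541.5208 = 2165.6722 kJ

eta = 20.0030%, W = 541.5208 kJ, Qc = 2165.6722 kJ


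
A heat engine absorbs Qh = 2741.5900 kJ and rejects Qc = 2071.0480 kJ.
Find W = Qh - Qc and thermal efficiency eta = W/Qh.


W = 2741.5900 - 2071.0480 = 670.5420 kJ
eta = 670.5420 / 2741.5900 = 0.2446 = 24.4581%

W = 670.5420 kJ, eta = 24.4581%


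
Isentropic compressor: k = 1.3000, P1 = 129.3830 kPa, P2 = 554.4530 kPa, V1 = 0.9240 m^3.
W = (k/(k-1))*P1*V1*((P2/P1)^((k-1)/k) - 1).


(k-1)/k = 0.2308
(P2/P1)^exp = 1.3991
W = 4.3333 * 129.3830 * 0.9240 * (1.3991 - 1) = 206.7444 kJ

206.7444 kJ


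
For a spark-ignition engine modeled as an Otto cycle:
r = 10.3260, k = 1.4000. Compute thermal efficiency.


r^(k-1) = 2.5443
eta = 1 - 1/2.5443 = 0.6070 = 60.6969%

60.6969%


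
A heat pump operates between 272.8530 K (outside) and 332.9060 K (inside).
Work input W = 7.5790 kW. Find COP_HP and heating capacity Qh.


COP = 332.9060 / 60.0530 = 5.5435
Qh = 5.5435 * 7.5790 = 42.0145 kW

COP = 5.5435, Qh = 42.0145 kW


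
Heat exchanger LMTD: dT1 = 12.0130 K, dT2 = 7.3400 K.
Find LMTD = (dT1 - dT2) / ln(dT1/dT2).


dT1/dT2 = 1.6366
ln(dT1/dT2) = 0.4927
LMTD = 4.6730 / 0.4927 = 9.4854 K

9.4854 K


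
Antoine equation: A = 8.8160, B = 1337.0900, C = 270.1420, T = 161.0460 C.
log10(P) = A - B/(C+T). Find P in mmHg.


C+T = 431.1880
B/(C+T) = 3.1009
log10(P) = 8.8160 - 3.1009 = 5.7151
P = 10^5.7151 = 518866.5005 mmHg

518866.5005 mmHg


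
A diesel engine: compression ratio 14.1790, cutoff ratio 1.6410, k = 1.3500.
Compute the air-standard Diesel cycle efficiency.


r^(k-1) = 2.5297
rc^k = 1.9516
eta = 0.5653 = 56.5291%

56.5291%


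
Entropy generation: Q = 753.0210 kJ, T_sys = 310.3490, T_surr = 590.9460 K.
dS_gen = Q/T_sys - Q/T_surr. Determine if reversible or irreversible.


dS_sys = 753.0210/310.3490 = 2.4264 kJ/K
dS_surr = -753.0210/590.9460 = -1.2743 kJ/K
dS_gen = 2.4264 - 1.2743 = 1.1521 kJ/K (irreversible)

dS_gen = 1.1521 kJ/K, irreversible


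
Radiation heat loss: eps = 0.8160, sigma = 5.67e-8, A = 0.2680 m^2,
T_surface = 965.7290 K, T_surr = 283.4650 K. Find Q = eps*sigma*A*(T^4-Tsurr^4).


T^4 = 8.6980e+11
Tsurr^4 = 6.4565e+09
Q = 0.8160 * 5.67e-8 * 0.2680 * 8.6335e+11 = 10705.1642 W

10705.1642 W


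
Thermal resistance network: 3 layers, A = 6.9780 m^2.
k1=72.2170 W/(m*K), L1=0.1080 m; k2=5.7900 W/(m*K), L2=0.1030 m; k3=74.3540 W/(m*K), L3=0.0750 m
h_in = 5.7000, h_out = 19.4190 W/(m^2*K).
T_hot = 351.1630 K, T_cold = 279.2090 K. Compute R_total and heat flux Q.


R_conv_in = 1/(5.7000*6.9780) = 0.0251
R_1 = 0.1080/(72.2170*6.9780) = 0.0002
R_2 = 0.1030/(5.7900*6.9780) = 0.0025
R_3 = 0.0750/(74.3540*6.9780) = 0.0001
R_conv_out = 1/(19.4190*6.9780) = 0.0074
R_total = 0.0354 K/W
Q = 71.9540 / 0.0354 = 2030.8984 W

R_total = 0.0354 K/W, Q = 2030.8984 W


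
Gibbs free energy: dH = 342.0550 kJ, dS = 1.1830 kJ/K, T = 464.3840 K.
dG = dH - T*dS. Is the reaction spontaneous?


T*dS = 464.3840 * 1.1830 = 549.3663 kJ
dG = 342.0550 - 549.3663 = -207.3113 kJ (spontaneous)

dG = -207.3113 kJ, spontaneous


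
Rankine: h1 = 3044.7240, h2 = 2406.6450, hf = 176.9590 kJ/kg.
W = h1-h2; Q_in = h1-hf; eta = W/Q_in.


W = 638.0790 kJ/kg
Q_in = 2867.7650 kJ/kg
eta = 0.2225 = 22.2500%

eta = 22.2500%


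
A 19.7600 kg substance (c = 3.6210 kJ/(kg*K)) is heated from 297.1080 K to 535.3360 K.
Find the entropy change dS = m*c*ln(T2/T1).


T2/T1 = 1.8018
ln(T2/T1) = 0.5888
dS = 19.7600 * 3.6210 * 0.5888 = 42.1291 kJ/K

42.1291 kJ/K


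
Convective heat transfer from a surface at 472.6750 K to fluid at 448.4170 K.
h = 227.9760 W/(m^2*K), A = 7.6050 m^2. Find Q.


dT = 24.2580 K
Q = 227.9760 * 7.6050 * 24.2580 = 42057.4889 W

42057.4889 W


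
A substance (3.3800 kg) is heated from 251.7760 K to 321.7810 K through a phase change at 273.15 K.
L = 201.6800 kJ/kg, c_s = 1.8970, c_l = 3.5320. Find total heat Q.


Q1 (sensible, solid) = 3.3800 * 1.8970 * 21.3740 = 137.0471 kJ
Q2 (latent) = 3.3800 * 201.6800 = 681.6784 kJ
Q3 (sensible, liquid) = 3.3800 * 3.5320 * 48.6310 = 580.5647 kJ
Q_total = 1399.2902 kJ

1399.2902 kJ


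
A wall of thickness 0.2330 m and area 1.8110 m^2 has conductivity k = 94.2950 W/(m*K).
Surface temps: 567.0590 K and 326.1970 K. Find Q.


dT = 240.8620 K
Q = 94.2950 * 1.8110 * 240.8620 / 0.2330 = 176530.3907 W

176530.3907 W


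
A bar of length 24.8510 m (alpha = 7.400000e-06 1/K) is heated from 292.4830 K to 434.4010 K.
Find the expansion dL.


dT = 141.9180 K
dL = 7.400000e-06 * 24.8510 * 141.9180 = 0.026098 m
L_final = 24.877098 m

dL = 0.026098 m


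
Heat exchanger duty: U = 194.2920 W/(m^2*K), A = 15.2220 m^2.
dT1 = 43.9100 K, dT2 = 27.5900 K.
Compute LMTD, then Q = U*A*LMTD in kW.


LMTD = 35.1203 K
Q = 194.2920 * 15.2220 * 35.1203 = 103868.6968 W = 103.8687 kW

103.8687 kW


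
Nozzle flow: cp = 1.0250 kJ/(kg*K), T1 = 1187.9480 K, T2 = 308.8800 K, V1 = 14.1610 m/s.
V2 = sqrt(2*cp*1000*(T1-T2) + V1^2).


dT = 879.0680 K
2*cp*1000*dT = 1802089.4000
V1^2 = 200.5339
V2 = sqrt(1802289.9339) = 1342.4939 m/s

1342.4939 m/s


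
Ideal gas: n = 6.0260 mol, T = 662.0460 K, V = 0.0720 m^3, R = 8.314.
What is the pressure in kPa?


P = nRT/V = 6.0260 * 8.314 * 662.0460 / 0.0720
= 33168.6132 / 0.0720 = 460675.1830 Pa = 460.6752 kPa

460.6752 kPa


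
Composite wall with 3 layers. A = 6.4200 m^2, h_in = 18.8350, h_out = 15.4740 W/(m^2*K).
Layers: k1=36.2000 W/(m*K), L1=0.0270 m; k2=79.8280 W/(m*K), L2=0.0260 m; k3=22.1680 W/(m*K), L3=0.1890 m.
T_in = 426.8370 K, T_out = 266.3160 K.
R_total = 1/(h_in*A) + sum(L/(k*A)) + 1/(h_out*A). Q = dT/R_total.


R_conv_in = 1/(18.8350*6.4200) = 0.0083
R_1 = 0.0270/(36.2000*6.4200) = 0.0001
R_2 = 0.0260/(79.8280*6.4200) = 5.0732e-05
R_3 = 0.1890/(22.1680*6.4200) = 0.0013
R_conv_out = 1/(15.4740*6.4200) = 0.0101
R_total = 0.0198 K/W
Q = 160.5210 / 0.0198 = 8094.4787 W

R_total = 0.0198 K/W, Q = 8094.4787 W


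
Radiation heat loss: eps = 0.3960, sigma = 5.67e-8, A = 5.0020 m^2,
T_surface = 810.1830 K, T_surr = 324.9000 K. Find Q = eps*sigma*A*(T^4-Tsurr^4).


T^4 = 4.3086e+11
Tsurr^4 = 1.1143e+10
Q = 0.3960 * 5.67e-8 * 5.0020 * 4.1971e+11 = 47138.3970 W

47138.3970 W


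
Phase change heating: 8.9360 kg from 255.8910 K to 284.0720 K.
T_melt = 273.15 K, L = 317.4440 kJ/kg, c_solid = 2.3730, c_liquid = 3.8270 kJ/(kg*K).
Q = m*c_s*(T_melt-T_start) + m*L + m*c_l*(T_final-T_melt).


Q1 (sensible, solid) = 8.9360 * 2.3730 * 17.2590 = 365.9793 kJ
Q2 (latent) = 8.9360 * 317.4440 = 2836.6796 kJ
Q3 (sensible, liquid) = 8.9360 * 3.8270 * 10.9220 = 373.5113 kJ
Q_total = 3576.1702 kJ

3576.1702 kJ


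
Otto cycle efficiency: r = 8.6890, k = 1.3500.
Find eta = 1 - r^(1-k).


r^(k-1) = 2.1313
eta = 1 - 1/2.1313 = 0.5308 = 53.0797%

53.0797%


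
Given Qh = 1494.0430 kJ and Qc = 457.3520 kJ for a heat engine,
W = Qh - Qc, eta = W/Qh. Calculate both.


W = 1494.0430 - 457.3520 = 1036.6910 kJ
eta = 1036.6910 / 1494.0430 = 0.6939 = 69.3883%

W = 1036.6910 kJ, eta = 69.3883%


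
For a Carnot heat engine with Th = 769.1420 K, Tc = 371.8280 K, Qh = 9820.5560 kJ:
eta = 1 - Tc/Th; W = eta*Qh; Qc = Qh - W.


eta = 1 - 371.8280/769.1420 = 0.5166
W = 0.5166 * 9820.5560 = 5072.9831 kJ
Qc = 9820.5560 - 5072.9831 = 4747.5729 kJ

eta = 51.6568%, W = 5072.9831 kJ, Qc = 4747.5729 kJ


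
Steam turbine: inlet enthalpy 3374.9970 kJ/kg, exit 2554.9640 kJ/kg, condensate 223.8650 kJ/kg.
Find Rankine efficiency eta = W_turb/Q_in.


W = 820.0330 kJ/kg
Q_in = 3151.1320 kJ/kg
eta = 0.2602 = 26.0234%

eta = 26.0234%


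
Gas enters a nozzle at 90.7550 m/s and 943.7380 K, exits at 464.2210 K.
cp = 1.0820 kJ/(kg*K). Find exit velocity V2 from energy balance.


dT = 479.5170 K
2*cp*1000*dT = 1037674.7880
V1^2 = 8236.4700
V2 = sqrt(1045911.2580) = 1022.6980 m/s

1022.6980 m/s


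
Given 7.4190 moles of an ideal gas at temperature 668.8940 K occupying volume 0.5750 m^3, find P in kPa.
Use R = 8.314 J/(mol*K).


P = nRT/V = 7.4190 * 8.314 * 668.8940 / 0.5750
= 41258.4294 / 0.5750 = 71753.7903 Pa = 71.7538 kPa

71.7538 kPa


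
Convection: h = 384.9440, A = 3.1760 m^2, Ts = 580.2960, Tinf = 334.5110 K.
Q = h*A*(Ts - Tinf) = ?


dT = 245.7850 K
Q = 384.9440 * 3.1760 * 245.7850 = 300492.3523 W

300492.3523 W


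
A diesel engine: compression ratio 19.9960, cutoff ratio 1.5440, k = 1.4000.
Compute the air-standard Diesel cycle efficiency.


r^(k-1) = 3.3142
rc^k = 1.8370
eta = 0.6684 = 66.8400%

66.8400%


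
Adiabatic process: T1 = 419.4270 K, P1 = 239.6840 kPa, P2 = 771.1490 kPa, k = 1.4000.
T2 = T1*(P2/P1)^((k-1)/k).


(k-1)/k = 0.2857
(P2/P1)^exp = 1.3964
T2 = 419.4270 * 1.3964 = 585.6743 K

585.6743 K


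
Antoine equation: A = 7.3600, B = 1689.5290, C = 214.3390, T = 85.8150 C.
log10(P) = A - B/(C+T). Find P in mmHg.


C+T = 300.1540
B/(C+T) = 5.6289
log10(P) = 7.3600 - 5.6289 = 1.7311
P = 10^1.7311 = 53.8426 mmHg

53.8426 mmHg


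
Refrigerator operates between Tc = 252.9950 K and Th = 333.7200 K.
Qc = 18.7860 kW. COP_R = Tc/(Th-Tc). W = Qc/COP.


COP = 252.9950 / 80.7250 = 3.1340
W = 18.7860 / 3.1340 = 5.9942 kW

COP = 3.1340, W = 5.9942 kW


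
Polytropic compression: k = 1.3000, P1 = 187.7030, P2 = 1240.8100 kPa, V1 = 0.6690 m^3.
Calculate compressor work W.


(k-1)/k = 0.2308
(P2/P1)^exp = 1.5463
W = 4.3333 * 187.7030 * 0.6690 * (1.5463 - 1) = 297.2523 kJ

297.2523 kJ


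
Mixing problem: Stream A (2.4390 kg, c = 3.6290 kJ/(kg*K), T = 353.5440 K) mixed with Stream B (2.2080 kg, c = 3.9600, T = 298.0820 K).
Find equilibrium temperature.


num = 5735.5979
den = 17.5948
Tf = 325.9824 K

325.9824 K


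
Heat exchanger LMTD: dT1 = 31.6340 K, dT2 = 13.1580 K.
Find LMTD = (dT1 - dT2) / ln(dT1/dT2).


dT1/dT2 = 2.4042
ln(dT1/dT2) = 0.8772
LMTD = 18.4760 / 0.8772 = 21.0624 K

21.0624 K


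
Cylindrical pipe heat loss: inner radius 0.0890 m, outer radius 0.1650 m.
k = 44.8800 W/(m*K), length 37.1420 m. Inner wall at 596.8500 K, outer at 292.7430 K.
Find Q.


dT = 304.1070 K
ln(ro/ri) = 0.6173
Q = 2*pi*44.8800*37.1420*304.1070 / 0.6173 = 5159667.7553 W

5159667.7553 W


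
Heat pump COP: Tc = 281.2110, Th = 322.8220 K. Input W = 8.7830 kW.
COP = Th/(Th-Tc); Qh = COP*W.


COP = 322.8220 / 41.6110 = 7.7581
Qh = 7.7581 * 8.7830 = 68.1393 kW

COP = 7.7581, Qh = 68.1393 kW


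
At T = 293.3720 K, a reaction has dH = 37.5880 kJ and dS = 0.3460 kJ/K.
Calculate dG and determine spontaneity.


T*dS = 293.3720 * 0.3460 = 101.5067 kJ
dG = 37.5880 - 101.5067 = -63.9187 kJ (spontaneous)

dG = -63.9187 kJ, spontaneous


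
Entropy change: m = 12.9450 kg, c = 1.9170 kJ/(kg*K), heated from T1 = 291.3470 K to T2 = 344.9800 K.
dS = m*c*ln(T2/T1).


T2/T1 = 1.1841
ln(T2/T1) = 0.1690
dS = 12.9450 * 1.9170 * 0.1690 = 4.1931 kJ/K

4.1931 kJ/K


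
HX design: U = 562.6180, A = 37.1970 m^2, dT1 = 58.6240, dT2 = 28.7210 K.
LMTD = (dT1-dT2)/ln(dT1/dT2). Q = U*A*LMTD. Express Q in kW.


LMTD = 41.9094 K
Q = 562.6180 * 37.1970 * 41.9094 = 877067.1021 W = 877.0671 kW

877.0671 kW


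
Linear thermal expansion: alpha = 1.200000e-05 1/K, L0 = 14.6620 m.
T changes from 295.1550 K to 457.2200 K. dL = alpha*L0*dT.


dT = 162.0650 K
dL = 1.200000e-05 * 14.6620 * 162.0650 = 0.028514 m
L_final = 14.690514 m

dL = 0.028514 m


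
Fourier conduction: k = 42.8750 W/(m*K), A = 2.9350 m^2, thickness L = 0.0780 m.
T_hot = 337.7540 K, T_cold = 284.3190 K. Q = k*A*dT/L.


dT = 53.4350 K
Q = 42.8750 * 2.9350 * 53.4350 / 0.0780 = 86207.1822 W

86207.1822 W


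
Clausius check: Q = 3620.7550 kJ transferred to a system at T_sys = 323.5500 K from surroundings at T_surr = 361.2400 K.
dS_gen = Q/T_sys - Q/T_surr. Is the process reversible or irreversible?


dS_sys = 3620.7550/323.5500 = 11.1907 kJ/K
dS_surr = -3620.7550/361.2400 = -10.0231 kJ/K
dS_gen = 11.1907 - 10.0231 = 1.1676 kJ/K (irreversible)

dS_gen = 1.1676 kJ/K, irreversible


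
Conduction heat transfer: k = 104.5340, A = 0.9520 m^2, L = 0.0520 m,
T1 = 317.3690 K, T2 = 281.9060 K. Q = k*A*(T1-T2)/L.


dT = 35.4630 K
Q = 104.5340 * 0.9520 * 35.4630 / 0.0520 = 67868.2492 W

67868.2492 W


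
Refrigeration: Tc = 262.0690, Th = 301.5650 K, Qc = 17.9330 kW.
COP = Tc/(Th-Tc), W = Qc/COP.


COP = 262.0690 / 39.4960 = 6.6353
W = 17.9330 / 6.6353 = 2.7027 kW

COP = 6.6353, W = 2.7027 kW


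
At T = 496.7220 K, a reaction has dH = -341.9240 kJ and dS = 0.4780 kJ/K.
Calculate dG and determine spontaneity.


T*dS = 496.7220 * 0.4780 = 237.4331 kJ
dG = -341.9240 - 237.4331 = -579.3571 kJ (spontaneous)

dG = -579.3571 kJ, spontaneous


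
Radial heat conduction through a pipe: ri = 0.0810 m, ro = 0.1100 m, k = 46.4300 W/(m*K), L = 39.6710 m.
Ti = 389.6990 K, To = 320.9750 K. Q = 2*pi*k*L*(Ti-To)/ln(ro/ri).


dT = 68.7240 K
ln(ro/ri) = 0.3060
Q = 2*pi*46.4300*39.6710*68.7240 / 0.3060 = 2598928.9581 W

2598928.9581 W


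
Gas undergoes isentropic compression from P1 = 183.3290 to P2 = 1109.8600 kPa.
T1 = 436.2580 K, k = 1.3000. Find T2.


(k-1)/k = 0.2308
(P2/P1)^exp = 1.5152
T2 = 436.2580 * 1.5152 = 661.0183 K

661.0183 K


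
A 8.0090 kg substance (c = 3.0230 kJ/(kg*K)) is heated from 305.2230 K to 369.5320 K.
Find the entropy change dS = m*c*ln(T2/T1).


T2/T1 = 1.2107
ln(T2/T1) = 0.1912
dS = 8.0090 * 3.0230 * 0.1912 = 4.6291 kJ/K

4.6291 kJ/K


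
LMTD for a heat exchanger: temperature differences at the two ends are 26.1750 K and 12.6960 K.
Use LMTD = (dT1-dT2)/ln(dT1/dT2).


dT1/dT2 = 2.0617
ln(dT1/dT2) = 0.7235
LMTD = 13.4790 / 0.7235 = 18.6298 K

18.6298 K


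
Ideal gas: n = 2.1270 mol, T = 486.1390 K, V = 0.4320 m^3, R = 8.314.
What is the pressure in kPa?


P = nRT/V = 2.1270 * 8.314 * 486.1390 / 0.4320
= 8596.8228 / 0.4320 = 19900.0527 Pa = 19.9001 kPa

19.9001 kPa


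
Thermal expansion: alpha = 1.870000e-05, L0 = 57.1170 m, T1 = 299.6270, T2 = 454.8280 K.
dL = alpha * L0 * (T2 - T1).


dT = 155.2010 K
dL = 1.870000e-05 * 57.1170 * 155.2010 = 0.165768 m
L_final = 57.282768 m

dL = 0.165768 m


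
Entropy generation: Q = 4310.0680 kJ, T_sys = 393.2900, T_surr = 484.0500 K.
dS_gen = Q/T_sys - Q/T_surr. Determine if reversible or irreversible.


dS_sys = 4310.0680/393.2900 = 10.9590 kJ/K
dS_surr = -4310.0680/484.0500 = -8.9042 kJ/K
dS_gen = 10.9590 - 8.9042 = 2.0548 kJ/K (irreversible)

dS_gen = 2.0548 kJ/K, irreversible


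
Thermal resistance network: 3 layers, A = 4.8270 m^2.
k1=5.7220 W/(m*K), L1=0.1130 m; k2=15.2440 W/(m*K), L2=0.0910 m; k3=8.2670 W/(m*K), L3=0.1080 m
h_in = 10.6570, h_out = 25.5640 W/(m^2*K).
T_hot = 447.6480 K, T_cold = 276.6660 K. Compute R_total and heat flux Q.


R_conv_in = 1/(10.6570*4.8270) = 0.0194
R_1 = 0.1130/(5.7220*4.8270) = 0.0041
R_2 = 0.0910/(15.2440*4.8270) = 0.0012
R_3 = 0.1080/(8.2670*4.8270) = 0.0027
R_conv_out = 1/(25.5640*4.8270) = 0.0081
R_total = 0.0356 K/W
Q = 170.9820 / 0.0356 = 4805.8510 W

R_total = 0.0356 K/W, Q = 4805.8510 W
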